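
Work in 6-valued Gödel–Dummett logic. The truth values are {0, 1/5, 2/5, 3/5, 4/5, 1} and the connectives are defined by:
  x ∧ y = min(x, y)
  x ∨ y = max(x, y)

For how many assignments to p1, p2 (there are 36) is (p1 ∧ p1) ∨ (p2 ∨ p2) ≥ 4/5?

20

value 1: 11 assignments (counts)
value 4/5: 9 assignments (counts)
value 3/5: 7 assignments
value 2/5: 5 assignments
value 1/5: 3 assignments
value 0: 1 assignment
So 20 of the 36 assignments meet the threshold.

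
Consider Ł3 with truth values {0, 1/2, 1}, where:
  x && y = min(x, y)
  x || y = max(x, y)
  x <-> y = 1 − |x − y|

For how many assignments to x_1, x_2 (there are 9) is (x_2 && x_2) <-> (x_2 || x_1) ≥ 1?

6

x_1 = 0, x_2 = 0 ↦ 1  ≥
x_1 = 0, x_2 = 1/2 ↦ 1  ≥
x_1 = 0, x_2 = 1 ↦ 1  ≥
x_1 = 1/2, x_2 = 0 ↦ 1/2  <
x_1 = 1/2, x_2 = 1/2 ↦ 1  ≥
x_1 = 1/2, x_2 = 1 ↦ 1  ≥
x_1 = 1, x_2 = 0 ↦ 0  <
x_1 = 1, x_2 = 1/2 ↦ 1/2  <
x_1 = 1, x_2 = 1 ↦ 1  ≥
So 6 of the 9 assignments meet the threshold.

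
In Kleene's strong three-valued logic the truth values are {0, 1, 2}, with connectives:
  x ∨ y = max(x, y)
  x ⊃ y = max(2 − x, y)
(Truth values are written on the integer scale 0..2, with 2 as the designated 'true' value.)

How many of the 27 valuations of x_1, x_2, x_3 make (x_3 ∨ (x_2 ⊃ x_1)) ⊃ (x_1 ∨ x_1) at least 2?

value 2: 10 assignments (counts)
value 1: 12 assignments
value 0: 5 assignments
So 10 of the 27 assignments meet the threshold.

10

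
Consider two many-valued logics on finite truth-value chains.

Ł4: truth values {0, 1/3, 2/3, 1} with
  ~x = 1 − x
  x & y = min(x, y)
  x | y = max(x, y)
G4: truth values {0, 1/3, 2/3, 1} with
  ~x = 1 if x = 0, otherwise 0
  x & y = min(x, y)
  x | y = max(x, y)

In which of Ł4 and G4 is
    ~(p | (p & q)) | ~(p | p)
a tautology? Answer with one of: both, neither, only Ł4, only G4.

In Ł4: at p = 1/3, q = 0 the value is 2/3 — not a tautology.
In G4: at p = 1/3, q = 0 the value is 0 — not a tautology.

neither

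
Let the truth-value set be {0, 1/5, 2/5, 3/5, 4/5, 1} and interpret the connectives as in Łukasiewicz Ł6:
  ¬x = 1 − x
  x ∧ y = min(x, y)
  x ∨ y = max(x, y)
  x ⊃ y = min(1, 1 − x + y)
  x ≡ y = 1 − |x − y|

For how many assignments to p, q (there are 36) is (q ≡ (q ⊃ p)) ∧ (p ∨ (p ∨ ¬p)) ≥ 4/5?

7

value 1: 1 assignment (counts)
value 4/5: 6 assignments (counts)
value 3/5: 9 assignments
value 2/5: 7 assignments
value 1/5: 6 assignments
value 0: 7 assignments
So 7 of the 36 assignments meet the threshold.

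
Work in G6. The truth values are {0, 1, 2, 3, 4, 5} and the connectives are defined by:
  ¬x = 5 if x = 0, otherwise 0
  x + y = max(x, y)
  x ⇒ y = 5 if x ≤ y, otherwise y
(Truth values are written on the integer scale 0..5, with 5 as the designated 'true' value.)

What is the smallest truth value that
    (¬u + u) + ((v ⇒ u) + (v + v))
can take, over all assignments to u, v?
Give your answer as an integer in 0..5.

Take u = 1, v = 2:
¬u = ¬1 = 0
¬u + u = 0 + 1 = 1
v ⇒ u = 2 ⇒ 1 = 1
v + v = 2 + 2 = 2
(v ⇒ u) + (v + v) = 1 + 2 = 2
(¬u + u) + ((v ⇒ u) + (v + v)) = 1 + 2 = 2
No assignment yields a value below 2, so this is the minimum.

2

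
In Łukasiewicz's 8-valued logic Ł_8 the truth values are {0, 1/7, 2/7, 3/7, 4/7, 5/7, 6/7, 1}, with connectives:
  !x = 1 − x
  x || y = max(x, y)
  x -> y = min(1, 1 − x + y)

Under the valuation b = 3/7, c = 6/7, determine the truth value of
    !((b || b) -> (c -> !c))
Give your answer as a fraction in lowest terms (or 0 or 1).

b || b = 3/7 || 3/7 = 3/7
!c = !6/7 = 1/7
c -> !c = 6/7 -> 1/7 = 2/7
(b || b) -> (c -> !c) = 3/7 -> 2/7 = 6/7
!((b || b) -> (c -> !c)) = !6/7 = 1/7

1/7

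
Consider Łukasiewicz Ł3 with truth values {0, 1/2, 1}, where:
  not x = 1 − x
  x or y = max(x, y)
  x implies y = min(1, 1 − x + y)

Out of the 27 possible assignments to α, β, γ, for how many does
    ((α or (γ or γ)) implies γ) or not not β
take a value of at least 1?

21

value 1: 21 assignments (counts)
value 1/2: 5 assignments
value 0: 1 assignment
So 21 of the 27 assignments meet the threshold.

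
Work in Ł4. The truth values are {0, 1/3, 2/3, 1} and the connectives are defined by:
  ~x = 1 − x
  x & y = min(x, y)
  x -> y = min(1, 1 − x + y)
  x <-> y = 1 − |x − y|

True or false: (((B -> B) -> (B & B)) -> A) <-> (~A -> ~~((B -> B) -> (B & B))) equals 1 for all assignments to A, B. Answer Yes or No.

Counterexample: take A = 0, B = 0.
B -> B = 0 -> 0 = 1
B & B = 0 & 0 = 0
(B -> B) -> (B & B) = 1 -> 0 = 0
((B -> B) -> (B & B)) -> A = 0 -> 0 = 1
~A = ~0 = 1
B -> B = 0 -> 0 = 1
B & B = 0 & 0 = 0
(B -> B) -> (B & B) = 1 -> 0 = 0
~((B -> B) -> (B & B)) = ~0 = 1
~~((B -> B) -> (B & B)) = ~1 = 0
~A -> ~~((B -> B) -> (B & B)) = 1 -> 0 = 0
(((B -> B) -> (B & B)) -> A) <-> (~A -> ~~((B -> B) -> (B & B))) = 1 <-> 0 = 0
This gives 0 ≠ 1.

No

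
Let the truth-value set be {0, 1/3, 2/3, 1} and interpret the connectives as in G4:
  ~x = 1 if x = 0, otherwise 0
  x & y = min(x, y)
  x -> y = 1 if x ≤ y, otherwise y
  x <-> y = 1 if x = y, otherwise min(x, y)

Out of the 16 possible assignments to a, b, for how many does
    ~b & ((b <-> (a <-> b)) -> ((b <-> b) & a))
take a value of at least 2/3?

3

a = 0, b = 0 ↦ 1  ≥
a = 0, b = 1/3 ↦ 0  <
a = 0, b = 2/3 ↦ 0  <
a = 0, b = 1 ↦ 0  <
a = 1/3, b = 0 ↦ 1/3  <
a = 1/3, b = 1/3 ↦ 0  <
a = 1/3, b = 2/3 ↦ 0  <
a = 1/3, b = 1 ↦ 0  <
a = 2/3, b = 0 ↦ 2/3  ≥
a = 2/3, b = 1/3 ↦ 0  <
a = 2/3, b = 2/3 ↦ 0  <
a = 2/3, b = 1 ↦ 0  <
a = 1, b = 0 ↦ 1  ≥
a = 1, b = 1/3 ↦ 0  <
a = 1, b = 2/3 ↦ 0  <
a = 1, b = 1 ↦ 0  <
So 3 of the 16 assignments meet the threshold.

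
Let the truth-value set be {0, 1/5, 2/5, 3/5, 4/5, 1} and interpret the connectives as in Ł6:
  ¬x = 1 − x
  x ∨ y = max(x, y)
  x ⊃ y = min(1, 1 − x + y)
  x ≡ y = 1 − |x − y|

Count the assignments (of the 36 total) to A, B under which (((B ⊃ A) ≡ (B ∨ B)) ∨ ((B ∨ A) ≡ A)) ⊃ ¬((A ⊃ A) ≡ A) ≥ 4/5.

16

value 1: 10 assignments (counts)
value 4/5: 6 assignments (counts)
value 3/5: 3 assignments
value 2/5: 6 assignments
value 1/5: 5 assignments
value 0: 6 assignments
So 16 of the 36 assignments meet the threshold.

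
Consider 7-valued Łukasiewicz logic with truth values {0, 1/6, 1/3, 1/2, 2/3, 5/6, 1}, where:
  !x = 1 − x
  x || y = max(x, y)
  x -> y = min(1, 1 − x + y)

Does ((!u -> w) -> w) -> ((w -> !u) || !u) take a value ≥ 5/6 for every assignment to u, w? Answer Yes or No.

Counterexample: take u = 1/3, w = 1.
!u = !1/3 = 2/3
!u -> w = 2/3 -> 1 = 1
(!u -> w) -> w = 1 -> 1 = 1
!u = !1/3 = 2/3
w -> !u = 1 -> 2/3 = 2/3
(w -> !u) || !u = 2/3 || 2/3 = 2/3
((!u -> w) -> w) -> ((w -> !u) || !u) = 1 -> 2/3 = 2/3
This gives 2/3, which is below 5/6.

No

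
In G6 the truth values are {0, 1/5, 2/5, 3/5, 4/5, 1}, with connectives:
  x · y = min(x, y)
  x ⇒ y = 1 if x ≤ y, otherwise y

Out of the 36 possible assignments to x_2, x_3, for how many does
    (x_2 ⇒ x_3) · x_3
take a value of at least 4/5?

12

value 1: 6 assignments (counts)
value 4/5: 6 assignments (counts)
value 3/5: 6 assignments
value 2/5: 6 assignments
value 1/5: 6 assignments
value 0: 6 assignments
So 12 of the 36 assignments meet the threshold.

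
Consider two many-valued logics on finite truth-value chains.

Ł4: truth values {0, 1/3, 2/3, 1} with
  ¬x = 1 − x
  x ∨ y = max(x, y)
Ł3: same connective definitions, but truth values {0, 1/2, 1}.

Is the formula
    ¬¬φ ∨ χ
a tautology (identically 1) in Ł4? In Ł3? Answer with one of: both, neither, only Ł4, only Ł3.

neither

In Ł4: at φ = 0, χ = 0 the value is 0 — not a tautology.
In Ł3: at φ = 0, χ = 0 the value is 0 — not a tautology.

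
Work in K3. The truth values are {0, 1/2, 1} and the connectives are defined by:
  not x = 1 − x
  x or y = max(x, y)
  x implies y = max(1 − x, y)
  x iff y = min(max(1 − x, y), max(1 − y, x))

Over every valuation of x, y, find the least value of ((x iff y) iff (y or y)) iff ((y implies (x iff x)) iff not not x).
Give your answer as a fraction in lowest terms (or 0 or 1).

1/2

Take x = 0, y = 1/2:
x iff y = 0 iff 1/2 = 1/2
y or y = 1/2 or 1/2 = 1/2
(x iff y) iff (y or y) = 1/2 iff 1/2 = 1/2
x iff x = 0 iff 0 = 1
y implies (x iff x) = 1/2 implies 1 = 1
not x = not 0 = 1
not not x = not 1 = 0
(y implies (x iff x)) iff not not x = 1 iff 0 = 0
((x iff y) iff (y or y)) iff ((y implies (x iff x)) iff not not x) = 1/2 iff 0 = 1/2
No assignment yields a value below 1/2, so this is the minimum.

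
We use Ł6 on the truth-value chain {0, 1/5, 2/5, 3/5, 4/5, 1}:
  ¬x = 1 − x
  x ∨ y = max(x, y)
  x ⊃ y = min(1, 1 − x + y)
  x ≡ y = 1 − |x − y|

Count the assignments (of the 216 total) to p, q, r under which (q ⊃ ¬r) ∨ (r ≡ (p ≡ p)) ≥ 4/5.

value 1: 156 assignments (counts)
value 4/5: 42 assignments (counts)
value 3/5: 18 assignments
So 198 of the 216 assignments meet the threshold.

198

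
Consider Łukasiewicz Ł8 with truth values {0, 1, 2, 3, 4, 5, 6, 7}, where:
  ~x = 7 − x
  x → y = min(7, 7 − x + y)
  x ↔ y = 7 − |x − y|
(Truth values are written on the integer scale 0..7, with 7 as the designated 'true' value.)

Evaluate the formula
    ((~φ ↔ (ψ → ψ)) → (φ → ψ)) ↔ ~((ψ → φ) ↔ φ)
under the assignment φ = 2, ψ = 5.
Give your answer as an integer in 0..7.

2

~φ = ~2 = 5
ψ → ψ = 5 → 5 = 7
~φ ↔ (ψ → ψ) = 5 ↔ 7 = 5
φ → ψ = 2 → 5 = 7
(~φ ↔ (ψ → ψ)) → (φ → ψ) = 5 → 7 = 7
ψ → φ = 5 → 2 = 4
(ψ → φ) ↔ φ = 4 ↔ 2 = 5
~((ψ → φ) ↔ φ) = ~5 = 2
((~φ ↔ (ψ → ψ)) → (φ → ψ)) ↔ ~((ψ → φ) ↔ φ) = 7 ↔ 2 = 2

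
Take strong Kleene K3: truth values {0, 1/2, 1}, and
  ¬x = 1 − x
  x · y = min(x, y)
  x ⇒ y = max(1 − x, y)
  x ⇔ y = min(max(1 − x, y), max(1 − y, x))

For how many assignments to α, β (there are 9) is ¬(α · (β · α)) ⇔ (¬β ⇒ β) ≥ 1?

α = 0, β = 0 ↦ 0  <
α = 0, β = 1/2 ↦ 1/2  <
α = 0, β = 1 ↦ 1  ≥
α = 1/2, β = 0 ↦ 0  <
α = 1/2, β = 1/2 ↦ 1/2  <
α = 1/2, β = 1 ↦ 1/2  <
α = 1, β = 0 ↦ 0  <
α = 1, β = 1/2 ↦ 1/2  <
α = 1, β = 1 ↦ 0  <
So 1 of the 9 assignments meets the threshold.

1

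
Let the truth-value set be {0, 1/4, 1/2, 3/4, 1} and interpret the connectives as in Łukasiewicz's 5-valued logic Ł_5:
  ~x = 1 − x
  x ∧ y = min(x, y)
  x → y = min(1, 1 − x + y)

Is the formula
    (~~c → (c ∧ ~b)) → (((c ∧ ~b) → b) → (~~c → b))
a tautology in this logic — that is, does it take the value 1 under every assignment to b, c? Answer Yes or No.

At b = 1, c = 1/4, for instance:
~c = ~1/4 = 3/4
~~c = ~3/4 = 1/4
~b = ~1 = 0
c ∧ ~b = 1/4 ∧ 0 = 0
~~c → (c ∧ ~b) = 1/4 → 0 = 3/4
(c ∧ ~b) → b = 0 → 1 = 1
~~c → b = 1/4 → 1 = 1
((c ∧ ~b) → b) → (~~c → b) = 1 → 1 = 1
(~~c → (c ∧ ~b)) → (((c ∧ ~b) → b) → (~~c → b)) = 3/4 → 1 = 1
and checking the remaining 24 assignments likewise gives ≥ 1 in every case.

Yes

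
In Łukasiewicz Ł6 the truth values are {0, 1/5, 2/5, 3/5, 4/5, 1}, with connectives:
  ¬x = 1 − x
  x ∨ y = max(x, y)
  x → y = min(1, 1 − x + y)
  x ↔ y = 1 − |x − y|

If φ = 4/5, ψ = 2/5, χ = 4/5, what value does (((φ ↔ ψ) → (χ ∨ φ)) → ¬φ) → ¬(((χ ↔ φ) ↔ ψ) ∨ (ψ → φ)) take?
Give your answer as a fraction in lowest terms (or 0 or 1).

φ ↔ ψ = 4/5 ↔ 2/5 = 3/5
χ ∨ φ = 4/5 ∨ 4/5 = 4/5
(φ ↔ ψ) → (χ ∨ φ) = 3/5 → 4/5 = 1
¬φ = ¬4/5 = 1/5
((φ ↔ ψ) → (χ ∨ φ)) → ¬φ = 1 → 1/5 = 1/5
χ ↔ φ = 4/5 ↔ 4/5 = 1
(χ ↔ φ) ↔ ψ = 1 ↔ 2/5 = 2/5
ψ → φ = 2/5 → 4/5 = 1
((χ ↔ φ) ↔ ψ) ∨ (ψ → φ) = 2/5 ∨ 1 = 1
¬(((χ ↔ φ) ↔ ψ) ∨ (ψ → φ)) = ¬1 = 0
(((φ ↔ ψ) → (χ ∨ φ)) → ¬φ) → ¬(((χ ↔ φ) ↔ ψ) ∨ (ψ → φ)) = 1/5 → 0 = 4/5

4/5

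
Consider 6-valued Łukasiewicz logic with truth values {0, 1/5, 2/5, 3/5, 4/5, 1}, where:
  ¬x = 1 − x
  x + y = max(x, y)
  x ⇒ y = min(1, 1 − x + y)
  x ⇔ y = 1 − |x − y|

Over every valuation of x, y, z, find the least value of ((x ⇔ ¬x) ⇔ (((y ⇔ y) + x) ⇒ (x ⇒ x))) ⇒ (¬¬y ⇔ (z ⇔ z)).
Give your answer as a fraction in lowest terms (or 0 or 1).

Take x = 2/5, y = 0, z = 0:
¬x = ¬2/5 = 3/5
x ⇔ ¬x = 2/5 ⇔ 3/5 = 4/5
y ⇔ y = 0 ⇔ 0 = 1
(y ⇔ y) + x = 1 + 2/5 = 1
x ⇒ x = 2/5 ⇒ 2/5 = 1
((y ⇔ y) + x) ⇒ (x ⇒ x) = 1 ⇒ 1 = 1
(x ⇔ ¬x) ⇔ (((y ⇔ y) + x) ⇒ (x ⇒ x)) = 4/5 ⇔ 1 = 4/5
¬y = ¬0 = 1
¬¬y = ¬1 = 0
z ⇔ z = 0 ⇔ 0 = 1
¬¬y ⇔ (z ⇔ z) = 0 ⇔ 1 = 0
((x ⇔ ¬x) ⇔ (((y ⇔ y) + x) ⇒ (x ⇒ x))) ⇒ (¬¬y ⇔ (z ⇔ z)) = 4/5 ⇒ 0 = 1/5
No assignment yields a value below 1/5, so this is the minimum.

1/5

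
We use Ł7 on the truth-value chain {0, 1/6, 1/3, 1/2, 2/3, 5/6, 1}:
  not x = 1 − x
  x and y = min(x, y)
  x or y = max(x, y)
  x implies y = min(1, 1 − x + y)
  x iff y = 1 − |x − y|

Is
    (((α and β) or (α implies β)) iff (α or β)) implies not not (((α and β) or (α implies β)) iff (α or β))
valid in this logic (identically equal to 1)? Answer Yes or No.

At α = 2/3, β = 1/2, for instance:
α and β = 2/3 and 1/2 = 1/2
α implies β = 2/3 implies 1/2 = 5/6
(α and β) or (α implies β) = 1/2 or 5/6 = 5/6
α or β = 2/3 or 1/2 = 2/3
((α and β) or (α implies β)) iff (α or β) = 5/6 iff 2/3 = 5/6
not (((α and β) or (α implies β)) iff (α or β)) = not 5/6 = 1/6
not not (((α and β) or (α implies β)) iff (α or β)) = not 1/6 = 5/6
(((α and β) or (α implies β)) iff (α or β)) implies not not (((α and β) or (α implies β)) iff (α or β)) = 5/6 implies 5/6 = 1
and checking the remaining 48 assignments likewise gives ≥ 1 in every case.

Yes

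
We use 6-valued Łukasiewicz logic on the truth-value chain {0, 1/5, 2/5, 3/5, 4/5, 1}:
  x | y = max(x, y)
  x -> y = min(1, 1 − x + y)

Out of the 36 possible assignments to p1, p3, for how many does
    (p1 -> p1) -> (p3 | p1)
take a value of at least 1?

value 1: 11 assignments (counts)
value 4/5: 9 assignments
value 3/5: 7 assignments
value 2/5: 5 assignments
value 1/5: 3 assignments
value 0: 1 assignment
So 11 of the 36 assignments meet the threshold.

11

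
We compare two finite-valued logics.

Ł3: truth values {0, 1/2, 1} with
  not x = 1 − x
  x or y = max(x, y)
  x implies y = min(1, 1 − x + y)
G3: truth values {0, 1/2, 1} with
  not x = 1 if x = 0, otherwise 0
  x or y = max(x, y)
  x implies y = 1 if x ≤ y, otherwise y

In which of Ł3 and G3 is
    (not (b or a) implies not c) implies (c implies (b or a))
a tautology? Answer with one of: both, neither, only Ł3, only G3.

only Ł3

In Ł3: every assignment gives 1 — tautology.
In G3: at a = 0, b = 1/2, c = 1 the value is 1/2 — not a tautology.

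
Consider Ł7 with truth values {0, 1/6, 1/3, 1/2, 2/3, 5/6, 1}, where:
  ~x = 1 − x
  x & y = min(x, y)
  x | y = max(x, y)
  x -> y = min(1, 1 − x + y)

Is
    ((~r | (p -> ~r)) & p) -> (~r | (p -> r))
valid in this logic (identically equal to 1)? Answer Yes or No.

Counterexample: take p = 5/6, r = 1/3.
~r = ~1/3 = 2/3
~r = ~1/3 = 2/3
p -> ~r = 5/6 -> 2/3 = 5/6
~r | (p -> ~r) = 2/3 | 5/6 = 5/6
(~r | (p -> ~r)) & p = 5/6 & 5/6 = 5/6
~r = ~1/3 = 2/3
p -> r = 5/6 -> 1/3 = 1/2
~r | (p -> r) = 2/3 | 1/2 = 2/3
((~r | (p -> ~r)) & p) -> (~r | (p -> r)) = 5/6 -> 2/3 = 5/6
This gives 5/6 ≠ 1.

No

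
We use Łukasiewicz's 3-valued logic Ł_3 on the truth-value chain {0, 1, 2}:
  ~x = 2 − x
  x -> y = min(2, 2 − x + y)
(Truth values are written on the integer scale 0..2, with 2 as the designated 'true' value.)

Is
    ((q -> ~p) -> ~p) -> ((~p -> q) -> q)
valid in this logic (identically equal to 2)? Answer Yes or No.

Yes

p = 0, q = 0 ↦ 2
p = 0, q = 1 ↦ 2
p = 0, q = 2 ↦ 2
p = 1, q = 0 ↦ 2
p = 1, q = 1 ↦ 2
p = 1, q = 2 ↦ 2
p = 2, q = 0 ↦ 2
p = 2, q = 1 ↦ 2
p = 2, q = 2 ↦ 2
Every assignment gives a value ≥ 2.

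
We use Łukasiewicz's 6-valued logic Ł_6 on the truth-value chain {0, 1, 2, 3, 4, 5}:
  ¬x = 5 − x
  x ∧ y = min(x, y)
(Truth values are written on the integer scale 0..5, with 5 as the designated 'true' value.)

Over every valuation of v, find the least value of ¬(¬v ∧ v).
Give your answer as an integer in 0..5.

Take v = 2:
¬v = ¬2 = 3
¬v ∧ v = 3 ∧ 2 = 2
¬(¬v ∧ v) = ¬2 = 3
No assignment yields a value below 3, so this is the minimum.

3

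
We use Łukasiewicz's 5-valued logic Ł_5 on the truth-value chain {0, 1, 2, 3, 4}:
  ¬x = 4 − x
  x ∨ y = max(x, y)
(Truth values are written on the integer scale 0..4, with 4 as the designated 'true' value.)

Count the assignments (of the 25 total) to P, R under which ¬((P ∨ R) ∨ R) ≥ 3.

value 4: 1 assignment (counts)
value 3: 3 assignments (counts)
value 2: 5 assignments
value 1: 7 assignments
value 0: 9 assignments
So 4 of the 25 assignments meet the threshold.

4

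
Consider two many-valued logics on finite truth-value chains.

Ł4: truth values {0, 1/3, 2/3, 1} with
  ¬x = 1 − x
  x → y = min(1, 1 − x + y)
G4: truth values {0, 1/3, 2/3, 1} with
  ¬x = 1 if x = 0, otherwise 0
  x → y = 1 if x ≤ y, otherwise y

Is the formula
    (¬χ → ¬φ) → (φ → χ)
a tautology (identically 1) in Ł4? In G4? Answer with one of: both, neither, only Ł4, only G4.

In Ł4: every assignment gives 1 — tautology.
In G4: at φ = 2/3, χ = 1/3 the value is 1/3 — not a tautology.

only Ł4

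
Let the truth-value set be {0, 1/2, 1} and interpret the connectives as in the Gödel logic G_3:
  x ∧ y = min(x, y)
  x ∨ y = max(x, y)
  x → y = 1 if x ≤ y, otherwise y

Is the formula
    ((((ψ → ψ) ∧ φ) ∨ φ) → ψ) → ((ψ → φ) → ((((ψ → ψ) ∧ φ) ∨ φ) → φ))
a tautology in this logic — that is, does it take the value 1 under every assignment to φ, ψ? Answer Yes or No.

Yes

φ = 0, ψ = 0 ↦ 1
φ = 0, ψ = 1/2 ↦ 1
φ = 0, ψ = 1 ↦ 1
φ = 1/2, ψ = 0 ↦ 1
φ = 1/2, ψ = 1/2 ↦ 1
φ = 1/2, ψ = 1 ↦ 1
φ = 1, ψ = 0 ↦ 1
φ = 1, ψ = 1/2 ↦ 1
φ = 1, ψ = 1 ↦ 1
Every assignment gives a value ≥ 1.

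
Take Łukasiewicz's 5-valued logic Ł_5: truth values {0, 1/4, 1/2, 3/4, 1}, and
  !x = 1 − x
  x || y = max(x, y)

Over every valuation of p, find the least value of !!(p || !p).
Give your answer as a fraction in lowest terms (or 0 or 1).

Take p = 1/2:
!p = !1/2 = 1/2
p || !p = 1/2 || 1/2 = 1/2
!(p || !p) = !1/2 = 1/2
!!(p || !p) = !1/2 = 1/2
No assignment yields a value below 1/2, so this is the minimum.

1/2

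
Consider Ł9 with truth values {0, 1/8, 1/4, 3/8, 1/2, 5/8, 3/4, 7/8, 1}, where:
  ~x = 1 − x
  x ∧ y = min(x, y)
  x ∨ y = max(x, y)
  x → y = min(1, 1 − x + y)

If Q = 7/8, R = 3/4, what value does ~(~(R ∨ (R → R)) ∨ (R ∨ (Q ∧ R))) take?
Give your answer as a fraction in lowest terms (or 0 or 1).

1/4

R → R = 3/4 → 3/4 = 1
R ∨ (R → R) = 3/4 ∨ 1 = 1
~(R ∨ (R → R)) = ~1 = 0
Q ∧ R = 7/8 ∧ 3/4 = 3/4
R ∨ (Q ∧ R) = 3/4 ∨ 3/4 = 3/4
~(R ∨ (R → R)) ∨ (R ∨ (Q ∧ R)) = 0 ∨ 3/4 = 3/4
~(~(R ∨ (R → R)) ∨ (R ∨ (Q ∧ R))) = ~3/4 = 1/4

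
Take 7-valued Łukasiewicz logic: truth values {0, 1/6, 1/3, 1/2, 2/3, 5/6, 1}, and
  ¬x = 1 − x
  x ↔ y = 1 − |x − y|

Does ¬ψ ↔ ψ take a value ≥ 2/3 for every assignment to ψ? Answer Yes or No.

Counterexample: take ψ = 0.
¬ψ = ¬0 = 1
¬ψ ↔ ψ = 1 ↔ 0 = 0
This gives 0, which is below 2/3.

No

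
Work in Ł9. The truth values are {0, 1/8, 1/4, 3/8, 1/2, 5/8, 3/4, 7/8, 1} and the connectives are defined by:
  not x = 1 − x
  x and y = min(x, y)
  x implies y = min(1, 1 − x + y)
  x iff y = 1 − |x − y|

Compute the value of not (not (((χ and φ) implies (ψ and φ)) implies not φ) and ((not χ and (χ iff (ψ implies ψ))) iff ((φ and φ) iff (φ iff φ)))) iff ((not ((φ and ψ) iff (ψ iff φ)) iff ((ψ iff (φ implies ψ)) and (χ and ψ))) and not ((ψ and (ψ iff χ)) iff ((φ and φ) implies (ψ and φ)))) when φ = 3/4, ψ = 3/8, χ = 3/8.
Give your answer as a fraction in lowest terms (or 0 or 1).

χ and φ = 3/8 and 3/4 = 3/8
ψ and φ = 3/8 and 3/4 = 3/8
(χ and φ) implies (ψ and φ) = 3/8 implies 3/8 = 1
not φ = not 3/4 = 1/4
((χ and φ) implies (ψ and φ)) implies not φ = 1 implies 1/4 = 1/4
not (((χ and φ) implies (ψ and φ)) implies not φ) = not 1/4 = 3/4
not χ = not 3/8 = 5/8
ψ implies ψ = 3/8 implies 3/8 = 1
χ iff (ψ implies ψ) = 3/8 iff 1 = 3/8
not χ and (χ iff (ψ implies ψ)) = 5/8 and 3/8 = 3/8
φ and φ = 3/4 and 3/4 = 3/4
φ iff φ = 3/4 iff 3/4 = 1
(φ and φ) iff (φ iff φ) = 3/4 iff 1 = 3/4
(not χ and (χ iff (ψ implies ψ))) iff ((φ and φ) iff (φ iff φ)) = 3/8 iff 3/4 = 5/8
not (((χ and φ) implies (ψ and φ)) implies not φ) and ((not χ and (χ iff (ψ implies ψ))) iff ((φ and φ) iff (φ iff φ))) = 3/4 and 5/8 = 5/8
not (not (((χ and φ) implies (ψ and φ)) implies not φ) and ((not χ and (χ iff (ψ implies ψ))) iff ((φ and φ) iff (φ iff φ)))) = not 5/8 = 3/8
φ and ψ = 3/4 and 3/8 = 3/8
ψ iff φ = 3/8 iff 3/4 = 5/8
(φ and ψ) iff (ψ iff φ) = 3/8 iff 5/8 = 3/4
not ((φ and ψ) iff (ψ iff φ)) = not 3/4 = 1/4
φ implies ψ = 3/4 implies 3/8 = 5/8
ψ iff (φ implies ψ) = 3/8 iff 5/8 = 3/4
χ and ψ = 3/8 and 3/8 = 3/8
(ψ iff (φ implies ψ)) and (χ and ψ) = 3/4 and 3/8 = 3/8
not ((φ and ψ) iff (ψ iff φ)) iff ((ψ iff (φ implies ψ)) and (χ and ψ)) = 1/4 iff 3/8 = 7/8
ψ iff χ = 3/8 iff 3/8 = 1
ψ and (ψ iff χ) = 3/8 and 1 = 3/8
φ and φ = 3/4 and 3/4 = 3/4
ψ and φ = 3/8 and 3/4 = 3/8
(φ and φ) implies (ψ and φ) = 3/4 implies 3/8 = 5/8
(ψ and (ψ iff χ)) iff ((φ and φ) implies (ψ and φ)) = 3/8 iff 5/8 = 3/4
not ((ψ and (ψ iff χ)) iff ((φ and φ) implies (ψ and φ))) = not 3/4 = 1/4
(not ((φ and ψ) iff (ψ iff φ)) iff ((ψ iff (φ implies ψ)) and (χ and ψ))) and not ((ψ and (ψ iff χ)) iff ((φ and φ) implies (ψ and φ))) = 7/8 and 1/4 = 1/4
not (not (((χ and φ) implies (ψ and φ)) implies not φ) and ((not χ and (χ iff (ψ implies ψ))) iff ((φ and φ) iff (φ iff φ)))) iff ((not ((φ and ψ) iff (ψ iff φ)) iff ((ψ iff (φ implies ψ)) and (χ and ψ))) and not ((ψ and (ψ iff χ)) iff ((φ and φ) implies (ψ and φ)))) = 3/8 iff 1/4 = 7/8

7/8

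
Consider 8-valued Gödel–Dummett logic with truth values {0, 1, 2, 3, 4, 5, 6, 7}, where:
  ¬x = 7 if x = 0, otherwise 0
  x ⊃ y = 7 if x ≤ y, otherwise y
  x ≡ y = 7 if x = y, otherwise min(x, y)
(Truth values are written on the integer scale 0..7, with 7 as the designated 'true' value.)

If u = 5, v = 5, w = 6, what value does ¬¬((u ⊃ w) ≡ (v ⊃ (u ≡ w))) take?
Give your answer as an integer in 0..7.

7

u ⊃ w = 5 ⊃ 6 = 7
u ≡ w = 5 ≡ 6 = 5
v ⊃ (u ≡ w) = 5 ⊃ 5 = 7
(u ⊃ w) ≡ (v ⊃ (u ≡ w)) = 7 ≡ 7 = 7
¬((u ⊃ w) ≡ (v ⊃ (u ≡ w))) = ¬7 = 0
¬¬((u ⊃ w) ≡ (v ⊃ (u ≡ w))) = ¬0 = 7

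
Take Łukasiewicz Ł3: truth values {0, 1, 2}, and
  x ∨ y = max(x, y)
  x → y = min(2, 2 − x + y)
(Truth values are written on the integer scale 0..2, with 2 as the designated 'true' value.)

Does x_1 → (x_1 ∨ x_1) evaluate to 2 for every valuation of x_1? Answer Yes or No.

Yes

x_1 = 0 ↦ 2
x_1 = 1 ↦ 2
x_1 = 2 ↦ 2
Every assignment gives a value ≥ 2.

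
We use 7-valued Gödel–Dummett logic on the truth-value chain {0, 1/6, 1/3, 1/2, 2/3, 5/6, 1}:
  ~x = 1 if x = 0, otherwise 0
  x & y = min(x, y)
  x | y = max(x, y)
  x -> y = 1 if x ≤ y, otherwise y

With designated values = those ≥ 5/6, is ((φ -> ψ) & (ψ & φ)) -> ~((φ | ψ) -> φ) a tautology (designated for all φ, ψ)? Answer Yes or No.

Counterexample: take φ = 1/6, ψ = 1/6.
φ -> ψ = 1/6 -> 1/6 = 1
ψ & φ = 1/6 & 1/6 = 1/6
(φ -> ψ) & (ψ & φ) = 1 & 1/6 = 1/6
φ | ψ = 1/6 | 1/6 = 1/6
(φ | ψ) -> φ = 1/6 -> 1/6 = 1
~((φ | ψ) -> φ) = ~1 = 0
((φ -> ψ) & (ψ & φ)) -> ~((φ | ψ) -> φ) = 1/6 -> 0 = 0
This gives 0, which is below 5/6.

No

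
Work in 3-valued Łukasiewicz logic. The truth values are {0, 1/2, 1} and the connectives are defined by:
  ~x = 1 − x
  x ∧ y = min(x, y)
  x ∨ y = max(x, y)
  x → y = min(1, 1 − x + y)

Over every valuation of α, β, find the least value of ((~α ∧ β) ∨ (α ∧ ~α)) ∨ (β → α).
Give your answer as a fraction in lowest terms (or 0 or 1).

1/2

Take α = 0, β = 1/2:
~α = ~0 = 1
~α ∧ β = 1 ∧ 1/2 = 1/2
~α = ~0 = 1
α ∧ ~α = 0 ∧ 1 = 0
(~α ∧ β) ∨ (α ∧ ~α) = 1/2 ∨ 0 = 1/2
β → α = 1/2 → 0 = 1/2
((~α ∧ β) ∨ (α ∧ ~α)) ∨ (β → α) = 1/2 ∨ 1/2 = 1/2
No assignment yields a value below 1/2, so this is the minimum.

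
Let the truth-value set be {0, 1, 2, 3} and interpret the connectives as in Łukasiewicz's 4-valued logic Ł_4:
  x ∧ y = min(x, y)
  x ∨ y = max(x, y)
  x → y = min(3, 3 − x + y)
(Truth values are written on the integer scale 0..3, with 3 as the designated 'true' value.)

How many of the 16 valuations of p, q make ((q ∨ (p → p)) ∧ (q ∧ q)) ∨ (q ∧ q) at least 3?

p = 0, q = 0 ↦ 0  <
p = 0, q = 1 ↦ 1  <
p = 0, q = 2 ↦ 2  <
p = 0, q = 3 ↦ 3  ≥
p = 1, q = 0 ↦ 0  <
p = 1, q = 1 ↦ 1  <
p = 1, q = 2 ↦ 2  <
p = 1, q = 3 ↦ 3  ≥
p = 2, q = 0 ↦ 0  <
p = 2, q = 1 ↦ 1  <
p = 2, q = 2 ↦ 2  <
p = 2, q = 3 ↦ 3  ≥
p = 3, q = 0 ↦ 0  <
p = 3, q = 1 ↦ 1  <
p = 3, q = 2 ↦ 2  <
p = 3, q = 3 ↦ 3  ≥
So 4 of the 16 assignments meet the threshold.

4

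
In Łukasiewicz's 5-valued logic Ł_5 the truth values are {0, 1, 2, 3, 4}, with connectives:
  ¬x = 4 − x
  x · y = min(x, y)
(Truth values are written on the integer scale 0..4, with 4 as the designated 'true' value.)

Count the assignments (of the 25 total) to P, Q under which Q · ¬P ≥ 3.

value 4: 1 assignment (counts)
value 3: 3 assignments (counts)
value 2: 5 assignments
value 1: 7 assignments
value 0: 9 assignments
So 4 of the 25 assignments meet the threshold.

4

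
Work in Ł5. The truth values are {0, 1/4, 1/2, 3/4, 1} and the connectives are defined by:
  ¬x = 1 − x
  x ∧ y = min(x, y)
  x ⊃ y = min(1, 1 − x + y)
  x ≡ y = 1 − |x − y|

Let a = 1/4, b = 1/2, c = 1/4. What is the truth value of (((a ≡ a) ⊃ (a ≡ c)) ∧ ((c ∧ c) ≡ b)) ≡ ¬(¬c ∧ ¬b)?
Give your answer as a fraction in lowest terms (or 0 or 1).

a ≡ a = 1/4 ≡ 1/4 = 1
a ≡ c = 1/4 ≡ 1/4 = 1
(a ≡ a) ⊃ (a ≡ c) = 1 ⊃ 1 = 1
c ∧ c = 1/4 ∧ 1/4 = 1/4
(c ∧ c) ≡ b = 1/4 ≡ 1/2 = 3/4
((a ≡ a) ⊃ (a ≡ c)) ∧ ((c ∧ c) ≡ b) = 1 ∧ 3/4 = 3/4
¬c = ¬1/4 = 3/4
¬b = ¬1/2 = 1/2
¬c ∧ ¬b = 3/4 ∧ 1/2 = 1/2
¬(¬c ∧ ¬b) = ¬1/2 = 1/2
(((a ≡ a) ⊃ (a ≡ c)) ∧ ((c ∧ c) ≡ b)) ≡ ¬(¬c ∧ ¬b) = 3/4 ≡ 1/2 = 3/4

3/4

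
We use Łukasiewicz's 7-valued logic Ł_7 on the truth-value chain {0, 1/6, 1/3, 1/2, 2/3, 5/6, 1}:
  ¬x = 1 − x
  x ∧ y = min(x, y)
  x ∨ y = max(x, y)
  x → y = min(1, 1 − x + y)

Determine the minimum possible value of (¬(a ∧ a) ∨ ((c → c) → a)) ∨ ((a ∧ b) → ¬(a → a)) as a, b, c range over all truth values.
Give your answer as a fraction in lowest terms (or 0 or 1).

1/2

Take a = 1/2, b = 1/2, c = 0:
a ∧ a = 1/2 ∧ 1/2 = 1/2
¬(a ∧ a) = ¬1/2 = 1/2
c → c = 0 → 0 = 1
(c → c) → a = 1 → 1/2 = 1/2
¬(a ∧ a) ∨ ((c → c) → a) = 1/2 ∨ 1/2 = 1/2
a ∧ b = 1/2 ∧ 1/2 = 1/2
a → a = 1/2 → 1/2 = 1
¬(a → a) = ¬1 = 0
(a ∧ b) → ¬(a → a) = 1/2 → 0 = 1/2
(¬(a ∧ a) ∨ ((c → c) → a)) ∨ ((a ∧ b) → ¬(a → a)) = 1/2 ∨ 1/2 = 1/2
No assignment yields a value below 1/2, so this is the minimum.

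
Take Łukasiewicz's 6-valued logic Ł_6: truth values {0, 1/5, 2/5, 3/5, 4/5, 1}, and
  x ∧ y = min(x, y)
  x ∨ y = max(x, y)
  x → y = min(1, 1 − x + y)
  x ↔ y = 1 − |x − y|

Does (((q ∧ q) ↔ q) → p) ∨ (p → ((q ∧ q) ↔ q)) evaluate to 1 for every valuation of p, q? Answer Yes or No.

At p = 0, q = 3/5, for instance:
q ∧ q = 3/5 ∧ 3/5 = 3/5
(q ∧ q) ↔ q = 3/5 ↔ 3/5 = 1
((q ∧ q) ↔ q) → p = 1 → 0 = 0
p → ((q ∧ q) ↔ q) = 0 → 1 = 1
(((q ∧ q) ↔ q) → p) ∨ (p → ((q ∧ q) ↔ q)) = 0 ∨ 1 = 1
and checking the remaining 35 assignments likewise gives ≥ 1 in every case.

Yes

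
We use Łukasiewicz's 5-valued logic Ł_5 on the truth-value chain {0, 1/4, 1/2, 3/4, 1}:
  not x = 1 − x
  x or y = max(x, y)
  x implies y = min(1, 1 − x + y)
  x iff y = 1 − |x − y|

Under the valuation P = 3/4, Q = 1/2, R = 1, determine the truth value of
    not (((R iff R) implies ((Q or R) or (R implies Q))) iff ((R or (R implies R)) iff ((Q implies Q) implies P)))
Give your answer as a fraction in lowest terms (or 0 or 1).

1/4

R iff R = 1 iff 1 = 1
Q or R = 1/2 or 1 = 1
R implies Q = 1 implies 1/2 = 1/2
(Q or R) or (R implies Q) = 1 or 1/2 = 1
(R iff R) implies ((Q or R) or (R implies Q)) = 1 implies 1 = 1
R implies R = 1 implies 1 = 1
R or (R implies R) = 1 or 1 = 1
Q implies Q = 1/2 implies 1/2 = 1
(Q implies Q) implies P = 1 implies 3/4 = 3/4
(R or (R implies R)) iff ((Q implies Q) implies P) = 1 iff 3/4 = 3/4
((R iff R) implies ((Q or R) or (R implies Q))) iff ((R or (R implies R)) iff ((Q implies Q) implies P)) = 1 iff 3/4 = 3/4
not (((R iff R) implies ((Q or R) or (R implies Q))) iff ((R or (R implies R)) iff ((Q implies Q) implies P))) = not 3/4 = 1/4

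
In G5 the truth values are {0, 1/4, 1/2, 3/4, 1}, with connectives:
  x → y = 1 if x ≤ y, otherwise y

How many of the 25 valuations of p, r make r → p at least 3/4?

16

value 1: 15 assignments (counts)
value 3/4: 1 assignment (counts)
value 1/2: 2 assignments
value 1/4: 3 assignments
value 0: 4 assignments
So 16 of the 25 assignments meet the threshold.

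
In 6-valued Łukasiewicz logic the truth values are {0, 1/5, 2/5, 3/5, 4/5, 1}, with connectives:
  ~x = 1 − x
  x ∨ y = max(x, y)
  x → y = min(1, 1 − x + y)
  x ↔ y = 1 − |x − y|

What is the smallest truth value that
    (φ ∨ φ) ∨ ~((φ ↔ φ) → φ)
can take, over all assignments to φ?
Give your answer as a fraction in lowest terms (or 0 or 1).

3/5

Take φ = 2/5:
φ ∨ φ = 2/5 ∨ 2/5 = 2/5
φ ↔ φ = 2/5 ↔ 2/5 = 1
(φ ↔ φ) → φ = 1 → 2/5 = 2/5
~((φ ↔ φ) → φ) = ~2/5 = 3/5
(φ ∨ φ) ∨ ~((φ ↔ φ) → φ) = 2/5 ∨ 3/5 = 3/5
No assignment yields a value below 3/5, so this is the minimum.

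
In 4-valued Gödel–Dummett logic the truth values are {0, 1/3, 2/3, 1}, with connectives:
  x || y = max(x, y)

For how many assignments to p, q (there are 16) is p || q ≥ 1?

p = 0, q = 0 ↦ 0  <
p = 0, q = 1/3 ↦ 1/3  <
p = 0, q = 2/3 ↦ 2/3  <
p = 0, q = 1 ↦ 1  ≥
p = 1/3, q = 0 ↦ 1/3  <
p = 1/3, q = 1/3 ↦ 1/3  <
p = 1/3, q = 2/3 ↦ 2/3  <
p = 1/3, q = 1 ↦ 1  ≥
p = 2/3, q = 0 ↦ 2/3  <
p = 2/3, q = 1/3 ↦ 2/3  <
p = 2/3, q = 2/3 ↦ 2/3  <
p = 2/3, q = 1 ↦ 1  ≥
p = 1, q = 0 ↦ 1  ≥
p = 1, q = 1/3 ↦ 1  ≥
p = 1, q = 2/3 ↦ 1  ≥
p = 1, q = 1 ↦ 1  ≥
So 7 of the 16 assignments meet the threshold.

7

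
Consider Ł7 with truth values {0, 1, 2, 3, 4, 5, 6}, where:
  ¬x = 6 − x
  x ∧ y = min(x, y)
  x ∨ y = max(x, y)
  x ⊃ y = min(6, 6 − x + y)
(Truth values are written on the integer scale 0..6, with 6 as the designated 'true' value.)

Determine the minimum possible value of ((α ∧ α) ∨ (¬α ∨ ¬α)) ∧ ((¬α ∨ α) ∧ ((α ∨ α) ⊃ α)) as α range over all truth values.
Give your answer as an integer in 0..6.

3

Take α = 3:
α ∧ α = 3 ∧ 3 = 3
¬α = ¬3 = 3
¬α = ¬3 = 3
¬α ∨ ¬α = 3 ∨ 3 = 3
(α ∧ α) ∨ (¬α ∨ ¬α) = 3 ∨ 3 = 3
¬α = ¬3 = 3
¬α ∨ α = 3 ∨ 3 = 3
α ∨ α = 3 ∨ 3 = 3
(α ∨ α) ⊃ α = 3 ⊃ 3 = 6
(¬α ∨ α) ∧ ((α ∨ α) ⊃ α) = 3 ∧ 6 = 3
((α ∧ α) ∨ (¬α ∨ ¬α)) ∧ ((¬α ∨ α) ∧ ((α ∨ α) ⊃ α)) = 3 ∧ 3 = 3
No assignment yields a value below 3, so this is the minimum.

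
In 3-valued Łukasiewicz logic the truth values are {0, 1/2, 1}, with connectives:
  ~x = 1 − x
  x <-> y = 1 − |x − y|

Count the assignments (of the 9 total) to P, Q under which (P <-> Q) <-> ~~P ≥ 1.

4

P = 0, Q = 0 ↦ 0  <
P = 0, Q = 1/2 ↦ 1/2  <
P = 0, Q = 1 ↦ 1  ≥
P = 1/2, Q = 0 ↦ 1  ≥
P = 1/2, Q = 1/2 ↦ 1/2  <
P = 1/2, Q = 1 ↦ 1  ≥
P = 1, Q = 0 ↦ 0  <
P = 1, Q = 1/2 ↦ 1/2  <
P = 1, Q = 1 ↦ 1  ≥
So 4 of the 9 assignments meet the threshold.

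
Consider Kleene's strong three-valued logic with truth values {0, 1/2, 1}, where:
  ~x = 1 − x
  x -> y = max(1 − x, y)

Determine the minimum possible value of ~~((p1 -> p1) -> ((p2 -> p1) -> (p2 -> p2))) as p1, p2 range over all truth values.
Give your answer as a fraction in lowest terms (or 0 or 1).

Take p1 = 0, p2 = 1/2:
p1 -> p1 = 0 -> 0 = 1
p2 -> p1 = 1/2 -> 0 = 1/2
p2 -> p2 = 1/2 -> 1/2 = 1/2
(p2 -> p1) -> (p2 -> p2) = 1/2 -> 1/2 = 1/2
(p1 -> p1) -> ((p2 -> p1) -> (p2 -> p2)) = 1 -> 1/2 = 1/2
~((p1 -> p1) -> ((p2 -> p1) -> (p2 -> p2))) = ~1/2 = 1/2
~~((p1 -> p1) -> ((p2 -> p1) -> (p2 -> p2))) = ~1/2 = 1/2
No assignment yields a value below 1/2, so this is the minimum.

1/2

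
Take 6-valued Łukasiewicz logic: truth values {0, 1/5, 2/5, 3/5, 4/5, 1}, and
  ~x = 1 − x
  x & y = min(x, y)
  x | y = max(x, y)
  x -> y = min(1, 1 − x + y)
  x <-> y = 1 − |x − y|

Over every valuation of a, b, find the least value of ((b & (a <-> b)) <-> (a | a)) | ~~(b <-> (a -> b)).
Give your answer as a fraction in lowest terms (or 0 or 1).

Take a = 0, b = 2/5:
a <-> b = 0 <-> 2/5 = 3/5
b & (a <-> b) = 2/5 & 3/5 = 2/5
a | a = 0 | 0 = 0
(b & (a <-> b)) <-> (a | a) = 2/5 <-> 0 = 3/5
a -> b = 0 -> 2/5 = 1
b <-> (a -> b) = 2/5 <-> 1 = 2/5
~(b <-> (a -> b)) = ~2/5 = 3/5
~~(b <-> (a -> b)) = ~3/5 = 2/5
((b & (a <-> b)) <-> (a | a)) | ~~(b <-> (a -> b)) = 3/5 | 2/5 = 3/5
No assignment yields a value below 3/5, so this is the minimum.

3/5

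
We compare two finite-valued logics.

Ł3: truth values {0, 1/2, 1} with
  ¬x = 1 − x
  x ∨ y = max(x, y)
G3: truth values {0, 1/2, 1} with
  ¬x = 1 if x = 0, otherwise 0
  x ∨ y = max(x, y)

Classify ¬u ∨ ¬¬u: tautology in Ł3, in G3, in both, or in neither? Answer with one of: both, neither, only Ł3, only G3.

In Ł3: at u = 1/2 the value is 1/2 — not a tautology.
In G3: every assignment gives 1 — tautology.

only G3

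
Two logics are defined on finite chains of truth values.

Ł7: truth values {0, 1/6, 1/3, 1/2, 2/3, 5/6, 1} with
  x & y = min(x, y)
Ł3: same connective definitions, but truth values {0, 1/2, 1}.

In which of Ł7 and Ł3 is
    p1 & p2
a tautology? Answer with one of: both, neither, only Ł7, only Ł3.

neither

In Ł7: at p1 = 0, p2 = 0 the value is 0 — not a tautology.
In Ł3: at p1 = 0, p2 = 0 the value is 0 — not a tautology.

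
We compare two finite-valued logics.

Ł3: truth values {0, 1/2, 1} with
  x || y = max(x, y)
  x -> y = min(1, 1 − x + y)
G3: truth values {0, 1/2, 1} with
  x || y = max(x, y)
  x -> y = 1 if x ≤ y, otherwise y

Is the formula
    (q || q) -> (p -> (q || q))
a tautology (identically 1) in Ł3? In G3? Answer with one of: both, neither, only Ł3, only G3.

both

In Ł3: every assignment gives 1 — tautology.
In G3: every assignment gives 1 — tautology.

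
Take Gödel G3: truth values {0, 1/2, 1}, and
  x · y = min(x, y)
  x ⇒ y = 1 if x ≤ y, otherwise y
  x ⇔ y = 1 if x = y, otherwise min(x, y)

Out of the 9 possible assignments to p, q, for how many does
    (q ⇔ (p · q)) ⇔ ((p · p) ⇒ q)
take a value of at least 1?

3

p = 0, q = 0 ↦ 1  ≥
p = 0, q = 1/2 ↦ 0  <
p = 0, q = 1 ↦ 0  <
p = 1/2, q = 0 ↦ 0  <
p = 1/2, q = 1/2 ↦ 1  ≥
p = 1/2, q = 1 ↦ 1/2  <
p = 1, q = 0 ↦ 0  <
p = 1, q = 1/2 ↦ 1/2  <
p = 1, q = 1 ↦ 1  ≥
So 3 of the 9 assignments meet the threshold.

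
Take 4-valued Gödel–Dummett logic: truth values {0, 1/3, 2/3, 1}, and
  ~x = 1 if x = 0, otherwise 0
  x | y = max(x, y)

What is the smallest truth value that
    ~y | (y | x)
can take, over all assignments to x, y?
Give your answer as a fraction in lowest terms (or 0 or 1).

1/3

Take x = 0, y = 1/3:
~y = ~1/3 = 0
y | x = 1/3 | 0 = 1/3
~y | (y | x) = 0 | 1/3 = 1/3
No assignment yields a value below 1/3, so this is the minimum.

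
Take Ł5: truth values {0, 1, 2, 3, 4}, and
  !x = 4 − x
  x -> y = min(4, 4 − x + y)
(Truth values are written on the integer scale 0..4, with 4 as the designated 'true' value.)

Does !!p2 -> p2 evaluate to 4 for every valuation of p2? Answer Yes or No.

p2 = 0 ↦ 4
p2 = 1 ↦ 4
p2 = 2 ↦ 4
p2 = 3 ↦ 4
p2 = 4 ↦ 4
Every assignment gives a value ≥ 4.

Yes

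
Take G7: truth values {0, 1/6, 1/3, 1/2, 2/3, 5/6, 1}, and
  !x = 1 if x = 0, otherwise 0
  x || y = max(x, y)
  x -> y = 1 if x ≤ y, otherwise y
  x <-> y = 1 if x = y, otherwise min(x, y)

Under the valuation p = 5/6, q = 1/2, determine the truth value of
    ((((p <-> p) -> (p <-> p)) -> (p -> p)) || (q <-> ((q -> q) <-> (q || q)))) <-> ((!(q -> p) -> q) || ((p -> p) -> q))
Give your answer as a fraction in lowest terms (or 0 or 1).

p <-> p = 5/6 <-> 5/6 = 1
p <-> p = 5/6 <-> 5/6 = 1
(p <-> p) -> (p <-> p) = 1 -> 1 = 1
p -> p = 5/6 -> 5/6 = 1
((p <-> p) -> (p <-> p)) -> (p -> p) = 1 -> 1 = 1
q -> q = 1/2 -> 1/2 = 1
q || q = 1/2 || 1/2 = 1/2
(q -> q) <-> (q || q) = 1 <-> 1/2 = 1/2
q <-> ((q -> q) <-> (q || q)) = 1/2 <-> 1/2 = 1
(((p <-> p) -> (p <-> p)) -> (p -> p)) || (q <-> ((q -> q) <-> (q || q))) = 1 || 1 = 1
q -> p = 1/2 -> 5/6 = 1
!(q -> p) = !1 = 0
!(q -> p) -> q = 0 -> 1/2 = 1
p -> p = 5/6 -> 5/6 = 1
(p -> p) -> q = 1 -> 1/2 = 1/2
(!(q -> p) -> q) || ((p -> p) -> q) = 1 || 1/2 = 1
((((p <-> p) -> (p <-> p)) -> (p -> p)) || (q <-> ((q -> q) <-> (q || q)))) <-> ((!(q -> p) -> q) || ((p -> p) -> q)) = 1 <-> 1 = 1

1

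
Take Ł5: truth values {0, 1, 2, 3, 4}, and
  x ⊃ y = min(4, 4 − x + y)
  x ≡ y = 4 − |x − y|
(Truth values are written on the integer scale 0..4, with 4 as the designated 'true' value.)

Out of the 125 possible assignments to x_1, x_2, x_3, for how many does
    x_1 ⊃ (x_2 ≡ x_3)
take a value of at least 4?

85

value 4: 85 assignments (counts)
value 3: 20 assignments
value 2: 12 assignments
value 1: 6 assignments
value 0: 2 assignments
So 85 of the 125 assignments meet the threshold.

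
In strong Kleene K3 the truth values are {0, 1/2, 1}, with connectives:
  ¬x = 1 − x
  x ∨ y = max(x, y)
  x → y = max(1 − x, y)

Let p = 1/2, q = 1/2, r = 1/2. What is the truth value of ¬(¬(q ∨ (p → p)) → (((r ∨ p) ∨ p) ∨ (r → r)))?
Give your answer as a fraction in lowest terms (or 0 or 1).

p → p = 1/2 → 1/2 = 1/2
q ∨ (p → p) = 1/2 ∨ 1/2 = 1/2
¬(q ∨ (p → p)) = ¬1/2 = 1/2
r ∨ p = 1/2 ∨ 1/2 = 1/2
(r ∨ p) ∨ p = 1/2 ∨ 1/2 = 1/2
r → r = 1/2 → 1/2 = 1/2
((r ∨ p) ∨ p) ∨ (r → r) = 1/2 ∨ 1/2 = 1/2
¬(q ∨ (p → p)) → (((r ∨ p) ∨ p) ∨ (r → r)) = 1/2 → 1/2 = 1/2
¬(¬(q ∨ (p → p)) → (((r ∨ p) ∨ p) ∨ (r → r))) = ¬1/2 = 1/2

1/2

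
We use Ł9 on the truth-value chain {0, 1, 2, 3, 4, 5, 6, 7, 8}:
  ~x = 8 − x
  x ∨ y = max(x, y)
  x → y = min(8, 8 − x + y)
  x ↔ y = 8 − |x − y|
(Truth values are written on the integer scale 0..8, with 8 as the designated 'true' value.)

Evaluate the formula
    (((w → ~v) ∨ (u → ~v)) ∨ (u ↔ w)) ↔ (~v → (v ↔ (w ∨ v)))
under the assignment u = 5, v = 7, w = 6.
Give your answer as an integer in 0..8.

~v = ~7 = 1
w → ~v = 6 → 1 = 3
~v = ~7 = 1
u → ~v = 5 → 1 = 4
(w → ~v) ∨ (u → ~v) = 3 ∨ 4 = 4
u ↔ w = 5 ↔ 6 = 7
((w → ~v) ∨ (u → ~v)) ∨ (u ↔ w) = 4 ∨ 7 = 7
~v = ~7 = 1
w ∨ v = 6 ∨ 7 = 7
v ↔ (w ∨ v) = 7 ↔ 7 = 8
~v → (v ↔ (w ∨ v)) = 1 → 8 = 8
(((w → ~v) ∨ (u → ~v)) ∨ (u ↔ w)) ↔ (~v → (v ↔ (w ∨ v))) = 7 ↔ 8 = 7

7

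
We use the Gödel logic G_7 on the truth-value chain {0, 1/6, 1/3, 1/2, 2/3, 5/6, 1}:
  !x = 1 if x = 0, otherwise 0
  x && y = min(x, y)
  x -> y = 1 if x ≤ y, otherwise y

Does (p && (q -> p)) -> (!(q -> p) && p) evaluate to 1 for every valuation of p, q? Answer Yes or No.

Counterexample: take p = 1/6, q = 0.
q -> p = 0 -> 1/6 = 1
p && (q -> p) = 1/6 && 1 = 1/6
q -> p = 0 -> 1/6 = 1
!(q -> p) = !1 = 0
!(q -> p) && p = 0 && 1/6 = 0
(p && (q -> p)) -> (!(q -> p) && p) = 1/6 -> 0 = 0
This gives 0 ≠ 1.

No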